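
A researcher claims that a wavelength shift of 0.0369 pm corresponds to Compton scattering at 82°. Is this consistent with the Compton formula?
No, inconsistent

Calculate the expected shift for θ = 82°:

Δλ_expected = λ_C(1 - cos(82°))
Δλ_expected = 2.4263 × (1 - cos(82°))
Δλ_expected = 2.4263 × 0.8608
Δλ_expected = 2.0886 pm

Given shift: 0.0369 pm
Expected shift: 2.0886 pm
Difference: 2.0518 pm

The values do not match. The given shift corresponds to θ ≈ 10.0°, not 82°.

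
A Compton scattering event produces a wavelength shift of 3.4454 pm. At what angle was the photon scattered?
114.84°

From the Compton formula Δλ = λ_C(1 - cos θ), we can solve for θ:

cos θ = 1 - Δλ/λ_C

Given:
- Δλ = 3.4454 pm
- λ_C = h/(m_e·c) ≈ 2.42631024 pm

cos θ = 1 - 3.4454/2.42631024
cos θ = 1 - 1.420016
cos θ = -0.420016

θ = arccos(-0.420016)
θ = 114.84°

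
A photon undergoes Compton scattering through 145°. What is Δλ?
4.4138 pm

Using the Compton scattering formula:
Δλ = λ_C(1 - cos θ)

where λ_C = h/(m_e·c) ≈ 2.4263 pm is the Compton wavelength of an electron.

For θ = 145°:
cos(145°) = -0.8192
1 - cos(145°) = 1.8192

Δλ = 2.4263 × 1.8192
Δλ = 4.4138 pm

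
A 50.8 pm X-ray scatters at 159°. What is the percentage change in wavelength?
9.2352%

Calculate the Compton shift:
Δλ = λ_C(1 - cos(159°))
Δλ = 2.4263 × (1 - cos(159°))
Δλ = 2.4263 × 1.9336
Δλ = 4.6915 pm

Percentage change:
(Δλ/λ₀) × 100 = (4.6915/50.8) × 100
= 9.2352%

(Intermediate values are shown rounded; full precision is carried through to the final answer.)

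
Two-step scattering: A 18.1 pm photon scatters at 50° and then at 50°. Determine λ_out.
19.8334 pm

Apply Compton shift twice:

First scattering at θ₁ = 50°:
Δλ₁ = λ_C(1 - cos(50°))
Δλ₁ = 2.4263 × 0.3572
Δλ₁ = 0.8667 pm

After first scattering:
λ₁ = 18.1 + 0.8667 = 18.9667 pm

Second scattering at θ₂ = 50°:
Δλ₂ = λ_C(1 - cos(50°))
Δλ₂ = 2.4263 × 0.3572
Δλ₂ = 0.8667 pm

Final wavelength:
λ₂ = 18.9667 + 0.8667 = 19.8334 pm

Total shift: Δλ_total = 0.8667 + 0.8667 = 1.7334 pm

(Intermediate values are shown rounded; full precision is carried through to the final answer.)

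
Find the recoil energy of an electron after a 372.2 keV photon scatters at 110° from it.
183.9823 keV

By energy conservation: K_e = E_initial - E_final

First find the scattered photon energy:
Initial wavelength: λ = hc/E = 3.3311 pm
Compton shift: Δλ = λ_C(1 - cos(110°)) = 3.2562 pm
Final wavelength: λ' = 3.3311 + 3.2562 = 6.5873 pm
Final photon energy: E' = hc/λ' = 188.2177 keV

Electron kinetic energy:
K_e = E - E' = 372.2000 - 188.2177 = 183.9823 keV

(Intermediate values are shown rounded; full precision is carried through to the final answer.)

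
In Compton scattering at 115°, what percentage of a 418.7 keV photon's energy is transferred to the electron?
0.5382 (or 53.82%)

Calculate initial and final photon energies:

Initial: E₀ = 418.7 keV → λ₀ = 2.9612 pm
Compton shift: Δλ = 3.4517 pm
Final wavelength: λ' = 6.4129 pm
Final energy: E' = 193.3361 keV

Fractional energy loss:
(E₀ - E')/E₀ = (418.7000 - 193.3361)/418.7000
= 225.3639/418.7000
= 0.5382
= 53.82%

(Intermediate values are shown rounded; full precision is carried through to the final answer.)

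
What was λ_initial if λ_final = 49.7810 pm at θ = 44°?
49.1000 pm

From λ' = λ + Δλ, we have λ = λ' - Δλ

First calculate the Compton shift:
Δλ = λ_C(1 - cos θ)
Δλ = 2.4263 × (1 - cos(44°))
Δλ = 2.4263 × 0.2807
Δλ = 0.6810 pm

Initial wavelength:
λ = λ' - Δλ
λ = 49.7810 - 0.6810
λ = 49.1000 pm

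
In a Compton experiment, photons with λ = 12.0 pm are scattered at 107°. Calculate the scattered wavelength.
15.1357 pm

Using the Compton scattering formula:
λ' = λ + Δλ = λ + λ_C(1 - cos θ)

Given:
- Initial wavelength λ = 12.0 pm
- Scattering angle θ = 107°
- Compton wavelength λ_C ≈ 2.4263 pm

Calculate the shift:
Δλ = 2.4263 × (1 - cos(107°))
Δλ = 2.4263 × 1.2924
Δλ = 3.1357 pm

Final wavelength:
λ' = 12.0 + 3.1357 = 15.1357 pm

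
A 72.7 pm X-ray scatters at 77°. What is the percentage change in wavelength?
2.5867%

Calculate the Compton shift:
Δλ = λ_C(1 - cos(77°))
Δλ = 2.4263 × (1 - cos(77°))
Δλ = 2.4263 × 0.7750
Δλ = 1.8805 pm

Percentage change:
(Δλ/λ₀) × 100 = (1.8805/72.7) × 100
= 2.5867%

(Intermediate values are shown rounded; full precision is carried through to the final answer.)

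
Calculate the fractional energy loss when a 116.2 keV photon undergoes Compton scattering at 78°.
0.1526 (or 15.26%)

Calculate initial and final photon energies:

Initial: E₀ = 116.2 keV → λ₀ = 10.6699 pm
Compton shift: Δλ = 1.9219 pm
Final wavelength: λ' = 12.5917 pm
Final energy: E' = 98.4646 keV

Fractional energy loss:
(E₀ - E')/E₀ = (116.2000 - 98.4646)/116.2000
= 17.7354/116.2000
= 0.1526
= 15.26%

(Intermediate values are shown rounded; full precision is carried through to the final answer.)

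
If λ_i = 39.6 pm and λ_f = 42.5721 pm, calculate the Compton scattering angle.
103.00°

First find the wavelength shift:
Δλ = λ' - λ = 42.5721 - 39.6 = 2.9721 pm

Using Δλ = λ_C(1 - cos θ), with λ_C = h/(m_e·c) ≈ 2.42631024 pm:
cos θ = 1 - Δλ/λ_C
cos θ = 1 - 2.9721/2.42631024
cos θ = -0.224946

θ = arccos(-0.224946)
θ = 103.00°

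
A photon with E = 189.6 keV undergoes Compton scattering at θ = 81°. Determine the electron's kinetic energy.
45.1973 keV

By energy conservation: K_e = E_initial - E_final

First find the scattered photon energy:
Initial wavelength: λ = hc/E = 6.5393 pm
Compton shift: Δλ = λ_C(1 - cos(81°)) = 2.0468 pm
Final wavelength: λ' = 6.5393 + 2.0468 = 8.5860 pm
Final photon energy: E' = hc/λ' = 144.4027 keV

Electron kinetic energy:
K_e = E - E' = 189.6000 - 144.4027 = 45.1973 keV

(Intermediate values are shown rounded; full precision is carried through to the final answer.)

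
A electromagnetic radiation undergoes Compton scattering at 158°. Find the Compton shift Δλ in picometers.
4.6759 pm

Using the Compton scattering formula:
Δλ = λ_C(1 - cos θ)

where λ_C = h/(m_e·c) ≈ 2.4263 pm is the Compton wavelength of an electron.

For θ = 158°:
cos(158°) = -0.9272
1 - cos(158°) = 1.9272

Δλ = 2.4263 × 1.9272
Δλ = 4.6759 pm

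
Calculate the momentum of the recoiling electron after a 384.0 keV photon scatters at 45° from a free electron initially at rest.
1.4694e-22 kg·m/s

The electron is initially at rest, so by conservation of momentum:
p⃗_e = p⃗₀ − p⃗'  (incident photon momentum minus scattered photon momentum)

Photon momentum magnitudes (p = h/λ = E/c):
λ₀ = hc/E₀ = 3.2288 pm → p₀ = h/λ₀ = 2.0522e-22 kg·m/s
Δλ = λ_C(1 − cos 45°) = 0.7106 pm
λ' = 3.9394 pm → p' = h/λ' = 1.6820e-22 kg·m/s

The scattered photon makes angle θ = 45° with the incident direction, so by the law of cosines:
|p⃗_e|² = p₀² + p'² − 2p₀p'cos θ
|p⃗_e|² = (2.0522e-22)² + (1.6820e-22)² − 2·2.0522e-22·1.6820e-22·cos(45°)
|p⃗_e| = 1.4694e-22 kg·m/s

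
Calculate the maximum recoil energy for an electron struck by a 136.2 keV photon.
47.3589 keV

Maximum energy transfer occurs at θ = 180° (backscattering).

Initial photon: E₀ = 136.2 keV → λ₀ = 9.1031 pm

Maximum Compton shift (at 180°):
Δλ_max = 2λ_C = 2 × 2.4263 = 4.8526 pm

Final wavelength:
λ' = 9.1031 + 4.8526 = 13.9557 pm

Minimum photon energy (maximum energy to electron):
E'_min = hc/λ' = 88.8411 keV

Maximum electron kinetic energy:
K_max = E₀ - E'_min = 136.2000 - 88.8411 = 47.3589 keV

(Intermediate values are shown rounded; full precision is carried through to the final answer.)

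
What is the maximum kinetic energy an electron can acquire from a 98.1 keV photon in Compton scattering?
27.2161 keV

Maximum energy transfer occurs at θ = 180° (backscattering).

Initial photon: E₀ = 98.1 keV → λ₀ = 12.6386 pm

Maximum Compton shift (at 180°):
Δλ_max = 2λ_C = 2 × 2.4263 = 4.8526 pm

Final wavelength:
λ' = 12.6386 + 4.8526 = 17.4912 pm

Minimum photon energy (maximum energy to electron):
E'_min = hc/λ' = 70.8839 keV

Maximum electron kinetic energy:
K_max = E₀ - E'_min = 98.1000 - 70.8839 = 27.2161 keV

(Intermediate values are shown rounded; full precision is carried through to the final answer.)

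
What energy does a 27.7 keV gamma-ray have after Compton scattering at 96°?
26.1352 keV

First convert energy to wavelength:
λ = hc/E, with hc ≈ 1239.842 keV·pm (i.e. 1239.842 eV·nm)

For E = 27.7 keV = 27700 eV:
λ = 1239.842 keV·pm / 27.7 keV
λ = 44.7596 pm

Calculate the Compton shift:
Δλ = λ_C(1 - cos(96°)) = 2.4263 × 1.1045
Δλ = 2.6799 pm

Final wavelength:
λ' = 44.7596 + 2.6799 = 47.4396 pm

Final energy:
E' = hc/λ' = 1239.842 / 47.4396 = 26.1352 keV

(Intermediate values are shown rounded; full precision is carried through to the final answer.)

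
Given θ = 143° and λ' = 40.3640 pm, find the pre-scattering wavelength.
36.0000 pm

From λ' = λ + Δλ, we have λ = λ' - Δλ

First calculate the Compton shift:
Δλ = λ_C(1 - cos θ)
Δλ = 2.4263 × (1 - cos(143°))
Δλ = 2.4263 × 1.7986
Δλ = 4.3640 pm

Initial wavelength:
λ = λ' - Δλ
λ = 40.3640 - 4.3640
λ = 36.0000 pm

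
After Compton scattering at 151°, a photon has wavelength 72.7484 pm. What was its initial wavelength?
68.2000 pm

From λ' = λ + Δλ, we have λ = λ' - Δλ

First calculate the Compton shift:
Δλ = λ_C(1 - cos θ)
Δλ = 2.4263 × (1 - cos(151°))
Δλ = 2.4263 × 1.8746
Δλ = 4.5484 pm

Initial wavelength:
λ = λ' - Δλ
λ = 72.7484 - 4.5484
λ = 68.2000 pm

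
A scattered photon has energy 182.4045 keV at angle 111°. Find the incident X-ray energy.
354.1000 keV

Convert final energy to wavelength (hc ≈ 1239.842 keV·pm):
λ' = hc/E' = 1239.842 / 182.4045 = 6.7972 pm

Calculate the Compton shift:
Δλ = λ_C(1 - cos(111°))
Δλ = 2.4263 × (1 - cos(111°))
Δλ = 3.2958 pm

Initial wavelength:
λ = λ' - Δλ = 6.7972 - 3.2958 = 3.5014 pm

Initial energy:
E = hc/λ = 1239.842 / 3.5014 = 354.1000 keV

(Intermediate values are shown rounded; full precision is carried through to the final answer.)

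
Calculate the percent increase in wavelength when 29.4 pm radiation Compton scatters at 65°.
4.7650%

Calculate the Compton shift:
Δλ = λ_C(1 - cos(65°))
Δλ = 2.4263 × (1 - cos(65°))
Δλ = 2.4263 × 0.5774
Δλ = 1.4009 pm

Percentage change:
(Δλ/λ₀) × 100 = (1.4009/29.4) × 100
= 4.7650%

(Intermediate values are shown rounded; full precision is carried through to the final answer.)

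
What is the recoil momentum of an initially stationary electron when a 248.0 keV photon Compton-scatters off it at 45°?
9.6341e-23 kg·m/s

The electron is initially at rest, so by conservation of momentum:
p⃗_e = p⃗₀ − p⃗'  (incident photon momentum minus scattered photon momentum)

Photon momentum magnitudes (p = h/λ = E/c):
λ₀ = hc/E₀ = 4.9994 pm → p₀ = h/λ₀ = 1.3254e-22 kg·m/s
Δλ = λ_C(1 − cos 45°) = 0.7106 pm
λ' = 5.7100 pm → p' = h/λ' = 1.1604e-22 kg·m/s

The scattered photon makes angle θ = 45° with the incident direction, so by the law of cosines:
|p⃗_e|² = p₀² + p'² − 2p₀p'cos θ
|p⃗_e|² = (1.3254e-22)² + (1.1604e-22)² − 2·1.3254e-22·1.1604e-22·cos(45°)
|p⃗_e| = 9.6341e-23 kg·m/s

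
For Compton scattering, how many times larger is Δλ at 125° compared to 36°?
125° produces the larger shift by a factor of 8.239

Calculate both shifts using Δλ = λ_C(1 - cos θ):

For θ₁ = 36°:
Δλ₁ = 2.4263 × (1 - cos(36°))
Δλ₁ = 2.4263 × 0.1910
Δλ₁ = 0.4634 pm

For θ₂ = 125°:
Δλ₂ = 2.4263 × (1 - cos(125°))
Δλ₂ = 2.4263 × 1.5736
Δλ₂ = 3.8180 pm

The 125° angle produces the larger shift.
Ratio: 3.8180/0.4634 = 8.239

(Intermediate values are shown rounded; full precision is carried through to the final answer.)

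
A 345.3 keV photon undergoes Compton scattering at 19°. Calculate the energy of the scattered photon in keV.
333.0392 keV

First convert energy to wavelength:
λ = hc/E, with hc ≈ 1239.842 keV·pm (i.e. 1239.842 eV·nm)

For E = 345.3 keV = 345300 eV:
λ = 1239.842 keV·pm / 345.3 keV
λ = 3.5906 pm

Calculate the Compton shift:
Δλ = λ_C(1 - cos(19°)) = 2.4263 × 0.0545
Δλ = 0.1322 pm

Final wavelength:
λ' = 3.5906 + 0.1322 = 3.7228 pm

Final energy:
E' = hc/λ' = 1239.842 / 3.7228 = 333.0392 keV

(Intermediate values are shown rounded; full precision is carried through to the final answer.)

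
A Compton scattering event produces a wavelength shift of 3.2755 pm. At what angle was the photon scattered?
110.49°

From the Compton formula Δλ = λ_C(1 - cos θ), we can solve for θ:

cos θ = 1 - Δλ/λ_C

Given:
- Δλ = 3.2755 pm
- λ_C = h/(m_e·c) ≈ 2.42631024 pm

cos θ = 1 - 3.2755/2.42631024
cos θ = 1 - 1.349992
cos θ = -0.349992

θ = arccos(-0.349992)
θ = 110.49°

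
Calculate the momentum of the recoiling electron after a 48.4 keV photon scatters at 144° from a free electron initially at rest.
4.5617e-23 kg·m/s

The electron is initially at rest, so by conservation of momentum:
p⃗_e = p⃗₀ − p⃗'  (incident photon momentum minus scattered photon momentum)

Photon momentum magnitudes (p = h/λ = E/c):
λ₀ = hc/E₀ = 25.6166 pm → p₀ = h/λ₀ = 2.5866e-23 kg·m/s
Δλ = λ_C(1 − cos 144°) = 4.3892 pm
λ' = 30.0058 pm → p' = h/λ' = 2.2083e-23 kg·m/s

The scattered photon makes angle θ = 144° with the incident direction, so by the law of cosines:
|p⃗_e|² = p₀² + p'² − 2p₀p'cos θ
|p⃗_e|² = (2.5866e-23)² + (2.2083e-23)² − 2·2.5866e-23·2.2083e-23·cos(144°)
|p⃗_e| = 4.5617e-23 kg·m/s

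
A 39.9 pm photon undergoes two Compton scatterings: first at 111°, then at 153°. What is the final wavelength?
47.7840 pm

Apply Compton shift twice:

First scattering at θ₁ = 111°:
Δλ₁ = λ_C(1 - cos(111°))
Δλ₁ = 2.4263 × 1.3584
Δλ₁ = 3.2958 pm

After first scattering:
λ₁ = 39.9 + 3.2958 = 43.1958 pm

Second scattering at θ₂ = 153°:
Δλ₂ = λ_C(1 - cos(153°))
Δλ₂ = 2.4263 × 1.8910
Δλ₂ = 4.5882 pm

Final wavelength:
λ₂ = 43.1958 + 4.5882 = 47.7840 pm

Total shift: Δλ_total = 3.2958 + 4.5882 = 7.8840 pm

(Intermediate values are shown rounded; full precision is carried through to the final answer.)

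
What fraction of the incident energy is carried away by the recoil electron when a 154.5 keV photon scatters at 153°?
0.3638 (or 36.38%)

Calculate initial and final photon energies:

Initial: E₀ = 154.5 keV → λ₀ = 8.0249 pm
Compton shift: Δλ = 4.5882 pm
Final wavelength: λ' = 12.6130 pm
Final energy: E' = 98.2985 keV

Fractional energy loss:
(E₀ - E')/E₀ = (154.5000 - 98.2985)/154.5000
= 56.2015/154.5000
= 0.3638
= 36.38%

(Intermediate values are shown rounded; full precision is carried through to the final answer.)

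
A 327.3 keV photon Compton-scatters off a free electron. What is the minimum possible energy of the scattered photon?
143.4884 keV (at θ = 180°)

The scattered photon has minimum energy when its wavelength is maximum, i.e., when the Compton shift Δλ = λ_C(1 − cos θ) is maximum. This occurs at θ = 180° (backscattering), giving Δλ_max = 2λ_C = 4.8526 pm.

Initial wavelength: λ₀ = hc/E₀ = 3.7881 pm
Maximum final wavelength: λ'_max = λ₀ + 2λ_C = 3.7881 + 4.8526 = 8.6407 pm
Minimum final energy: E'_min = hc/λ'_max = 143.4884 keV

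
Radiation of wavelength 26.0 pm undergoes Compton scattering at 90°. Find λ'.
28.4263 pm

Using the Compton formula: λ' = λ + λ_C(1 − cos θ)

For θ = 90°, cos θ = 0 (exact) = 0.0000, so:
1 − cos 90° = 1 − (0) = 1.0000

Δλ = λ_C × 1.0000 = 2.4263 × 1.0000 = 2.4263 pm

λ' = 26.0 + 2.4263 = 28.4263 pm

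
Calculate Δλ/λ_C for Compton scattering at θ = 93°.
1.0523 λ_C

The Compton shift formula is:
Δλ = λ_C(1 - cos θ)

Dividing both sides by λ_C:
Δλ/λ_C = 1 - cos θ

For θ = 93°:
Δλ/λ_C = 1 - cos(93°)
Δλ/λ_C = 1 - -0.0523
Δλ/λ_C = 1.0523

This means the shift is 1.0523 × λ_C = 2.5533 pm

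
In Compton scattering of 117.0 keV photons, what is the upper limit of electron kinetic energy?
36.7490 keV

Maximum energy transfer occurs at θ = 180° (backscattering).

Initial photon: E₀ = 117.0 keV → λ₀ = 10.5969 pm

Maximum Compton shift (at 180°):
Δλ_max = 2λ_C = 2 × 2.4263 = 4.8526 pm

Final wavelength:
λ' = 10.5969 + 4.8526 = 15.4496 pm

Minimum photon energy (maximum energy to electron):
E'_min = hc/λ' = 80.2510 keV

Maximum electron kinetic energy:
K_max = E₀ - E'_min = 117.0000 - 80.2510 = 36.7490 keV

(Intermediate values are shown rounded; full precision is carried through to the final answer.)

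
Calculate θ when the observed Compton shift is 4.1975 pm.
136.89°

From the Compton formula Δλ = λ_C(1 - cos θ), we can solve for θ:

cos θ = 1 - Δλ/λ_C

Given:
- Δλ = 4.1975 pm
- λ_C = h/(m_e·c) ≈ 2.42631024 pm

cos θ = 1 - 4.1975/2.42631024
cos θ = 1 - 1.729993
cos θ = -0.729993

θ = arccos(-0.729993)
θ = 136.89°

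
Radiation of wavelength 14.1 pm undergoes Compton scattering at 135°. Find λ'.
18.2420 pm

Using the Compton formula: λ' = λ + λ_C(1 − cos θ)

For θ = 135°, cos θ = -√2/2 (exact) ≈ -0.7071, so:
1 − cos 135° = 1 − (-√2/2) ≈ 1.7071

Δλ = λ_C × 1.7071 = 2.4263 × 1.7071 = 4.1420 pm

λ' = 14.1 + 4.1420 = 18.2420 pm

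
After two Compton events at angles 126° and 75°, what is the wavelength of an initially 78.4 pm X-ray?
84.0508 pm

Apply Compton shift twice:

First scattering at θ₁ = 126°:
Δλ₁ = λ_C(1 - cos(126°))
Δλ₁ = 2.4263 × 1.5878
Δλ₁ = 3.8525 pm

After first scattering:
λ₁ = 78.4 + 3.8525 = 82.2525 pm

Second scattering at θ₂ = 75°:
Δλ₂ = λ_C(1 - cos(75°))
Δλ₂ = 2.4263 × 0.7412
Δλ₂ = 1.7983 pm

Final wavelength:
λ₂ = 82.2525 + 1.7983 = 84.0508 pm

Total shift: Δλ_total = 3.8525 + 1.7983 = 5.6508 pm

(Intermediate values are shown rounded; full precision is carried through to the final answer.)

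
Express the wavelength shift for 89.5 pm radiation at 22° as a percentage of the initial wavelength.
0.1974%

Calculate the Compton shift:
Δλ = λ_C(1 - cos(22°))
Δλ = 2.4263 × (1 - cos(22°))
Δλ = 2.4263 × 0.0728
Δλ = 0.1767 pm

Percentage change:
(Δλ/λ₀) × 100 = (0.1767/89.5) × 100
= 0.1974%

(Intermediate values are shown rounded; full precision is carried through to the final answer.)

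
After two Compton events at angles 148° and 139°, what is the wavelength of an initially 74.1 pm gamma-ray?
82.8414 pm

Apply Compton shift twice:

First scattering at θ₁ = 148°:
Δλ₁ = λ_C(1 - cos(148°))
Δλ₁ = 2.4263 × 1.8480
Δλ₁ = 4.4839 pm

After first scattering:
λ₁ = 74.1 + 4.4839 = 78.5839 pm

Second scattering at θ₂ = 139°:
Δλ₂ = λ_C(1 - cos(139°))
Δλ₂ = 2.4263 × 1.7547
Δλ₂ = 4.2575 pm

Final wavelength:
λ₂ = 78.5839 + 4.2575 = 82.8414 pm

Total shift: Δλ_total = 4.4839 + 4.2575 = 8.7414 pm

(Intermediate values are shown rounded; full precision is carried through to the final answer.)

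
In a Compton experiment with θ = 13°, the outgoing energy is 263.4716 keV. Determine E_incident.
267.0000 keV

Convert final energy to wavelength (hc ≈ 1239.842 keV·pm):
λ' = hc/E' = 1239.842 / 263.4716 = 4.7058 pm

Calculate the Compton shift:
Δλ = λ_C(1 - cos(13°))
Δλ = 2.4263 × (1 - cos(13°))
Δλ = 0.0622 pm

Initial wavelength:
λ = λ' - Δλ = 4.7058 - 0.0622 = 4.6436 pm

Initial energy:
E = hc/λ = 1239.842 / 4.6436 = 267.0000 keV

(Intermediate values are shown rounded; full precision is carried through to the final answer.)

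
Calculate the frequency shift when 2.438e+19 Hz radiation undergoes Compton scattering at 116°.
5.390e+18 Hz (decrease)

Convert frequency to wavelength (c = 299792458 m/s):
λ₀ = c/f₀ = 299792458/2.438e+19 = 1.2296655e-11 m = 12.2967 pm

Calculate Compton shift:
Δλ = λ_C(1 - cos(116°)) = 3.4899 pm

Final wavelength:
λ' = λ₀ + Δλ = 12.2967 + 3.4899 = 15.7866 pm

Final frequency:
f' = c/λ' = 299792458/1.5786590e-11 = 1.8990324e+19 Hz

Frequency shift (decrease):
Δf = f₀ - f' = 2.438e+19 - 1.8990324e+19 = 5.390e+18 Hz

(Intermediate values are shown rounded; full precision is carried through to the final answer.)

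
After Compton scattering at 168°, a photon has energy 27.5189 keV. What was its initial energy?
30.8000 keV

Convert final energy to wavelength (hc ≈ 1239.842 keV·pm):
λ' = hc/E' = 1239.842 / 27.5189 = 45.0542 pm

Calculate the Compton shift:
Δλ = λ_C(1 - cos(168°))
Δλ = 2.4263 × (1 - cos(168°))
Δλ = 4.7996 pm

Initial wavelength:
λ = λ' - Δλ = 45.0542 - 4.7996 = 40.2546 pm

Initial energy:
E = hc/λ = 1239.842 / 40.2546 = 30.8000 keV

(Intermediate values are shown rounded; full precision is carried through to the final answer.)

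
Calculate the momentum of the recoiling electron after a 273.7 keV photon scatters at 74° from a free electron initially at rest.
1.5493e-22 kg·m/s

The electron is initially at rest, so by conservation of momentum:
p⃗_e = p⃗₀ − p⃗'  (incident photon momentum minus scattered photon momentum)

Photon momentum magnitudes (p = h/λ = E/c):
λ₀ = hc/E₀ = 4.5299 pm → p₀ = h/λ₀ = 1.4627e-22 kg·m/s
Δλ = λ_C(1 − cos 74°) = 1.7575 pm
λ' = 6.2875 pm → p' = h/λ' = 1.0539e-22 kg·m/s

The scattered photon makes angle θ = 74° with the incident direction, so by the law of cosines:
|p⃗_e|² = p₀² + p'² − 2p₀p'cos θ
|p⃗_e|² = (1.4627e-22)² + (1.0539e-22)² − 2·1.4627e-22·1.0539e-22·cos(74°)
|p⃗_e| = 1.5493e-22 kg·m/s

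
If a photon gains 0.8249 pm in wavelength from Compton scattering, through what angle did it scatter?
48.70°

From the Compton formula Δλ = λ_C(1 - cos θ), we can solve for θ:

cos θ = 1 - Δλ/λ_C

Given:
- Δλ = 0.8249 pm
- λ_C = h/(m_e·c) ≈ 2.42631024 pm

cos θ = 1 - 0.8249/2.42631024
cos θ = 1 - 0.339981
cos θ = 0.660019

θ = arccos(0.660019)
θ = 48.70°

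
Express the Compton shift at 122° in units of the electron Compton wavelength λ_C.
1.5299 λ_C

The Compton shift formula is:
Δλ = λ_C(1 - cos θ)

Dividing both sides by λ_C:
Δλ/λ_C = 1 - cos θ

For θ = 122°:
Δλ/λ_C = 1 - cos(122°)
Δλ/λ_C = 1 - -0.5299
Δλ/λ_C = 1.5299

This means the shift is 1.5299 × λ_C = 3.7121 pm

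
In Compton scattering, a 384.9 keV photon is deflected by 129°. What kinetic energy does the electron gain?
212.0863 keV

By energy conservation: K_e = E_initial - E_final

First find the scattered photon energy:
Initial wavelength: λ = hc/E = 3.2212 pm
Compton shift: Δλ = λ_C(1 - cos(129°)) = 3.9532 pm
Final wavelength: λ' = 3.2212 + 3.9532 = 7.1744 pm
Final photon energy: E' = hc/λ' = 172.8137 keV

Electron kinetic energy:
K_e = E - E' = 384.9000 - 172.8137 = 212.0863 keV

(Intermediate values are shown rounded; full precision is carried through to the final answer.)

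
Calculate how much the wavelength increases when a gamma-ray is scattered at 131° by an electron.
4.0181 pm

Using the Compton scattering formula:
Δλ = λ_C(1 - cos θ)

where λ_C = h/(m_e·c) ≈ 2.4263 pm is the Compton wavelength of an electron.

For θ = 131°:
cos(131°) = -0.6561
1 - cos(131°) = 1.6561

Δλ = 2.4263 × 1.6561
Δλ = 4.0181 pm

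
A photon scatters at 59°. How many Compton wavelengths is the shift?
0.4850 λ_C

The Compton shift formula is:
Δλ = λ_C(1 - cos θ)

Dividing both sides by λ_C:
Δλ/λ_C = 1 - cos θ

For θ = 59°:
Δλ/λ_C = 1 - cos(59°)
Δλ/λ_C = 1 - 0.5150
Δλ/λ_C = 0.4850

This means the shift is 0.4850 × λ_C = 1.1767 pm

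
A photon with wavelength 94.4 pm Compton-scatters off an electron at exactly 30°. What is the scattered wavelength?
94.7251 pm

Using the Compton formula: λ' = λ + λ_C(1 − cos θ)

For θ = 30°, cos θ = √3/2 (exact) ≈ 0.8660, so:
1 − cos 30° = 1 − (√3/2) ≈ 0.1340

Δλ = λ_C × 0.1340 = 2.4263 × 0.1340 = 0.3251 pm

λ' = 94.4 + 0.3251 = 94.7251 pm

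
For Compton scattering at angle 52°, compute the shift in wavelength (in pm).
0.9325 pm

Using the Compton scattering formula:
Δλ = λ_C(1 - cos θ)

where λ_C = h/(m_e·c) ≈ 2.4263 pm is the Compton wavelength of an electron.

For θ = 52°:
cos(52°) = 0.6157
1 - cos(52°) = 0.3843

Δλ = 2.4263 × 0.3843
Δλ = 0.9325 pm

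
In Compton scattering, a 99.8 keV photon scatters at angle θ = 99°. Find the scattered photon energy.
81.4125 keV

First convert energy to wavelength:
λ = hc/E, with hc ≈ 1239.842 keV·pm (i.e. 1239.842 eV·nm)

For E = 99.8 keV = 99800 eV:
λ = 1239.842 keV·pm / 99.8 keV
λ = 12.4233 pm

Calculate the Compton shift:
Δλ = λ_C(1 - cos(99°)) = 2.4263 × 1.1564
Δλ = 2.8059 pm

Final wavelength:
λ' = 12.4233 + 2.8059 = 15.2291 pm

Final energy:
E' = hc/λ' = 1239.842 / 15.2291 = 81.4125 keV

(Intermediate values are shown rounded; full precision is carried through to the final answer.)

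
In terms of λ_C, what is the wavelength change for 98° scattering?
1.1392 λ_C

The Compton shift formula is:
Δλ = λ_C(1 - cos θ)

Dividing both sides by λ_C:
Δλ/λ_C = 1 - cos θ

For θ = 98°:
Δλ/λ_C = 1 - cos(98°)
Δλ/λ_C = 1 - -0.1392
Δλ/λ_C = 1.1392

This means the shift is 1.1392 × λ_C = 2.7640 pm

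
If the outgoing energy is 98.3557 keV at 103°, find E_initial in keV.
128.7000 keV

Convert final energy to wavelength (hc ≈ 1239.842 keV·pm):
λ' = hc/E' = 1239.842 / 98.3557 = 12.6057 pm

Calculate the Compton shift:
Δλ = λ_C(1 - cos(103°))
Δλ = 2.4263 × (1 - cos(103°))
Δλ = 2.9721 pm

Initial wavelength:
λ = λ' - Δλ = 12.6057 - 2.9721 = 9.6336 pm

Initial energy:
E = hc/λ = 1239.842 / 9.6336 = 128.7000 keV

(Intermediate values are shown rounded; full precision is carried through to the final answer.)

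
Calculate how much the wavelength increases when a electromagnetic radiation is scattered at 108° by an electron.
3.1761 pm

Using the Compton scattering formula:
Δλ = λ_C(1 - cos θ)

where λ_C = h/(m_e·c) ≈ 2.4263 pm is the Compton wavelength of an electron.

For θ = 108°:
cos(108°) = -0.3090
1 - cos(108°) = 1.3090

Δλ = 2.4263 × 1.3090
Δλ = 3.1761 pm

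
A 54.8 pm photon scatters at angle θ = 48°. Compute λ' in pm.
55.6028 pm

Using the Compton scattering formula:
λ' = λ + Δλ = λ + λ_C(1 - cos θ)

Given:
- Initial wavelength λ = 54.8 pm
- Scattering angle θ = 48°
- Compton wavelength λ_C ≈ 2.4263 pm

Calculate the shift:
Δλ = 2.4263 × (1 - cos(48°))
Δλ = 2.4263 × 0.3309
Δλ = 0.8028 pm

Final wavelength:
λ' = 54.8 + 0.8028 = 55.6028 pm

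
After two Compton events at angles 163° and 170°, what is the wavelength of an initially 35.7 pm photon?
45.2624 pm

Apply Compton shift twice:

First scattering at θ₁ = 163°:
Δλ₁ = λ_C(1 - cos(163°))
Δλ₁ = 2.4263 × 1.9563
Δλ₁ = 4.7466 pm

After first scattering:
λ₁ = 35.7 + 4.7466 = 40.4466 pm

Second scattering at θ₂ = 170°:
Δλ₂ = λ_C(1 - cos(170°))
Δλ₂ = 2.4263 × 1.9848
Δλ₂ = 4.8158 pm

Final wavelength:
λ₂ = 40.4466 + 4.8158 = 45.2624 pm

Total shift: Δλ_total = 4.7466 + 4.8158 = 9.5624 pm

(Intermediate values are shown rounded; full precision is carried through to the final answer.)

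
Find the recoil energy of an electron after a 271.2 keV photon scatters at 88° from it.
91.8590 keV

By energy conservation: K_e = E_initial - E_final

First find the scattered photon energy:
Initial wavelength: λ = hc/E = 4.5717 pm
Compton shift: Δλ = λ_C(1 - cos(88°)) = 2.3416 pm
Final wavelength: λ' = 4.5717 + 2.3416 = 6.9133 pm
Final photon energy: E' = hc/λ' = 179.3410 keV

Electron kinetic energy:
K_e = E - E' = 271.2000 - 179.3410 = 91.8590 keV

(Intermediate values are shown rounded; full precision is carried through to the final answer.)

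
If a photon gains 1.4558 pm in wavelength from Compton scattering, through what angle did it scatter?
66.42°

From the Compton formula Δλ = λ_C(1 - cos θ), we can solve for θ:

cos θ = 1 - Δλ/λ_C

Given:
- Δλ = 1.4558 pm
- λ_C = h/(m_e·c) ≈ 2.42631024 pm

cos θ = 1 - 1.4558/2.42631024
cos θ = 1 - 0.600006
cos θ = 0.399994

θ = arccos(0.399994)
θ = 66.42°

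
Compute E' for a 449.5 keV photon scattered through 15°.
436.4191 keV

First convert energy to wavelength:
λ = hc/E, with hc ≈ 1239.842 keV·pm (i.e. 1239.842 eV·nm)

For E = 449.5 keV = 449500 eV:
λ = 1239.842 keV·pm / 449.5 keV
λ = 2.7583 pm

Calculate the Compton shift:
Δλ = λ_C(1 - cos(15°)) = 2.4263 × 0.0341
Δλ = 0.0827 pm

Final wavelength:
λ' = 2.7583 + 0.0827 = 2.8409 pm

Final energy:
E' = hc/λ' = 1239.842 / 2.8409 = 436.4191 keV

(Intermediate values are shown rounded; full precision is carried through to the final answer.)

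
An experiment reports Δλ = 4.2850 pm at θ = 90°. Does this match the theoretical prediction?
No, inconsistent

Calculate the expected shift for θ = 90°:

Δλ_expected = λ_C(1 - cos(90°))
Δλ_expected = 2.4263 × (1 - cos(90°))
Δλ_expected = 2.4263 × 1.0000
Δλ_expected = 2.4263 pm

Given shift: 4.2850 pm
Expected shift: 2.4263 pm
Difference: 1.8587 pm

The values do not match. The given shift corresponds to θ ≈ 140.0°, not 90°.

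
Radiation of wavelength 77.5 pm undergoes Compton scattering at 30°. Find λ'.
77.8251 pm

Using the Compton formula: λ' = λ + λ_C(1 − cos θ)

For θ = 30°, cos θ = √3/2 (exact) ≈ 0.8660, so:
1 − cos 30° = 1 − (√3/2) ≈ 0.1340

Δλ = λ_C × 0.1340 = 2.4263 × 0.1340 = 0.3251 pm

λ' = 77.5 + 0.3251 = 77.8251 pm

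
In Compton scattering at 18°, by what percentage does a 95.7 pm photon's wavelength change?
0.1241%

Calculate the Compton shift:
Δλ = λ_C(1 - cos(18°))
Δλ = 2.4263 × (1 - cos(18°))
Δλ = 2.4263 × 0.0489
Δλ = 0.1188 pm

Percentage change:
(Δλ/λ₀) × 100 = (0.1188/95.7) × 100
= 0.1241%

(Intermediate values are shown rounded; full precision is carried through to the final answer.)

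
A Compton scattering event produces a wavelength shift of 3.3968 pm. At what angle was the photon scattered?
113.58°

From the Compton formula Δλ = λ_C(1 - cos θ), we can solve for θ:

cos θ = 1 - Δλ/λ_C

Given:
- Δλ = 3.3968 pm
- λ_C = h/(m_e·c) ≈ 2.42631024 pm

cos θ = 1 - 3.3968/2.42631024
cos θ = 1 - 1.399986
cos θ = -0.399986

θ = arccos(-0.399986)
θ = 113.58°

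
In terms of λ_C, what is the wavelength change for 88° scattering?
0.9651 λ_C

The Compton shift formula is:
Δλ = λ_C(1 - cos θ)

Dividing both sides by λ_C:
Δλ/λ_C = 1 - cos θ

For θ = 88°:
Δλ/λ_C = 1 - cos(88°)
Δλ/λ_C = 1 - 0.0349
Δλ/λ_C = 0.9651

This means the shift is 0.9651 × λ_C = 2.3416 pm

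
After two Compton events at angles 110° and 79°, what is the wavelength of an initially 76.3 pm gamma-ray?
81.5195 pm

Apply Compton shift twice:

First scattering at θ₁ = 110°:
Δλ₁ = λ_C(1 - cos(110°))
Δλ₁ = 2.4263 × 1.3420
Δλ₁ = 3.2562 pm

After first scattering:
λ₁ = 76.3 + 3.2562 = 79.5562 pm

Second scattering at θ₂ = 79°:
Δλ₂ = λ_C(1 - cos(79°))
Δλ₂ = 2.4263 × 0.8092
Δλ₂ = 1.9633 pm

Final wavelength:
λ₂ = 79.5562 + 1.9633 = 81.5195 pm

Total shift: Δλ_total = 3.2562 + 1.9633 = 5.2195 pm

(Intermediate values are shown rounded; full precision is carried through to the final answer.)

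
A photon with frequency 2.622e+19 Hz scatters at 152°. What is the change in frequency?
7.486e+18 Hz (decrease)

Convert frequency to wavelength (c = 299792458 m/s):
λ₀ = c/f₀ = 299792458/2.622e+19 = 1.1433732e-11 m = 11.4337 pm

Calculate Compton shift:
Δλ = λ_C(1 - cos(152°)) = 4.5686 pm

Final wavelength:
λ' = λ₀ + Δλ = 11.4337 + 4.5686 = 16.0023 pm

Final frequency:
f' = c/λ' = 299792458/1.6002347e-11 = 1.8734280e+19 Hz

Frequency shift (decrease):
Δf = f₀ - f' = 2.622e+19 - 1.8734280e+19 = 7.486e+18 Hz

(Intermediate values are shown rounded; full precision is carried through to the final answer.)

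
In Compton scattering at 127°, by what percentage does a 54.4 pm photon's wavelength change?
7.1443%

Calculate the Compton shift:
Δλ = λ_C(1 - cos(127°))
Δλ = 2.4263 × (1 - cos(127°))
Δλ = 2.4263 × 1.6018
Δλ = 3.8865 pm

Percentage change:
(Δλ/λ₀) × 100 = (3.8865/54.4) × 100
= 7.1443%

(Intermediate values are shown rounded; full precision is carried through to the final answer.)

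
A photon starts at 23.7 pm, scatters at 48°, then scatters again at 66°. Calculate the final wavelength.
25.9422 pm

Apply Compton shift twice:

First scattering at θ₁ = 48°:
Δλ₁ = λ_C(1 - cos(48°))
Δλ₁ = 2.4263 × 0.3309
Δλ₁ = 0.8028 pm

After first scattering:
λ₁ = 23.7 + 0.8028 = 24.5028 pm

Second scattering at θ₂ = 66°:
Δλ₂ = λ_C(1 - cos(66°))
Δλ₂ = 2.4263 × 0.5933
Δλ₂ = 1.4394 pm

Final wavelength:
λ₂ = 24.5028 + 1.4394 = 25.9422 pm

Total shift: Δλ_total = 0.8028 + 1.4394 = 2.2422 pm

(Intermediate values are shown rounded; full precision is carried through to the final answer.)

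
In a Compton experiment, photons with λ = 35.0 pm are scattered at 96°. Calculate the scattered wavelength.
37.6799 pm

Using the Compton scattering formula:
λ' = λ + Δλ = λ + λ_C(1 - cos θ)

Given:
- Initial wavelength λ = 35.0 pm
- Scattering angle θ = 96°
- Compton wavelength λ_C ≈ 2.4263 pm

Calculate the shift:
Δλ = 2.4263 × (1 - cos(96°))
Δλ = 2.4263 × 1.1045
Δλ = 2.6799 pm

Final wavelength:
λ' = 35.0 + 2.6799 = 37.6799 pm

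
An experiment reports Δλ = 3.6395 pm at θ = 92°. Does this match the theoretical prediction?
No, inconsistent

Calculate the expected shift for θ = 92°:

Δλ_expected = λ_C(1 - cos(92°))
Δλ_expected = 2.4263 × (1 - cos(92°))
Δλ_expected = 2.4263 × 1.0349
Δλ_expected = 2.5110 pm

Given shift: 3.6395 pm
Expected shift: 2.5110 pm
Difference: 1.1285 pm

The values do not match. The given shift corresponds to θ ≈ 120.0°, not 92°.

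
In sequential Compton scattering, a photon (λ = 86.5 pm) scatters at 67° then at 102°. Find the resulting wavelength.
90.9090 pm

Apply Compton shift twice:

First scattering at θ₁ = 67°:
Δλ₁ = λ_C(1 - cos(67°))
Δλ₁ = 2.4263 × 0.6093
Δλ₁ = 1.4783 pm

After first scattering:
λ₁ = 86.5 + 1.4783 = 87.9783 pm

Second scattering at θ₂ = 102°:
Δλ₂ = λ_C(1 - cos(102°))
Δλ₂ = 2.4263 × 1.2079
Δλ₂ = 2.9308 pm

Final wavelength:
λ₂ = 87.9783 + 2.9308 = 90.9090 pm

Total shift: Δλ_total = 1.4783 + 2.9308 = 4.4090 pm

(Intermediate values are shown rounded; full precision is carried through to the final answer.)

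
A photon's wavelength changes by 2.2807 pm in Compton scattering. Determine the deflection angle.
86.56°

From the Compton formula Δλ = λ_C(1 - cos θ), we can solve for θ:

cos θ = 1 - Δλ/λ_C

Given:
- Δλ = 2.2807 pm
- λ_C = h/(m_e·c) ≈ 2.42631024 pm

cos θ = 1 - 2.2807/2.42631024
cos θ = 1 - 0.939987
cos θ = 0.060013

θ = arccos(0.060013)
θ = 86.56°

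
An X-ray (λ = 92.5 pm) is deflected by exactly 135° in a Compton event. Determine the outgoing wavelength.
96.6420 pm

Using the Compton formula: λ' = λ + λ_C(1 − cos θ)

For θ = 135°, cos θ = -√2/2 (exact) ≈ -0.7071, so:
1 − cos 135° = 1 − (-√2/2) ≈ 1.7071

Δλ = λ_C × 1.7071 = 2.4263 × 1.7071 = 4.1420 pm

λ' = 92.5 + 4.1420 = 96.6420 pm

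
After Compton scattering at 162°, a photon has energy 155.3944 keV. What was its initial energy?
382.1000 keV

Convert final energy to wavelength (hc ≈ 1239.842 keV·pm):
λ' = hc/E' = 1239.842 / 155.3944 = 7.9787 pm

Calculate the Compton shift:
Δλ = λ_C(1 - cos(162°))
Δλ = 2.4263 × (1 - cos(162°))
Δλ = 4.7339 pm

Initial wavelength:
λ = λ' - Δλ = 7.9787 - 4.7339 = 3.2448 pm

Initial energy:
E = hc/λ = 1239.842 / 3.2448 = 382.1000 keV

(Intermediate values are shown rounded; full precision is carried through to the final answer.)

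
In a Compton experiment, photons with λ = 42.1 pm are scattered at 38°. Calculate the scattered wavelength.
42.6144 pm

Using the Compton scattering formula:
λ' = λ + Δλ = λ + λ_C(1 - cos θ)

Given:
- Initial wavelength λ = 42.1 pm
- Scattering angle θ = 38°
- Compton wavelength λ_C ≈ 2.4263 pm

Calculate the shift:
Δλ = 2.4263 × (1 - cos(38°))
Δλ = 2.4263 × 0.2120
Δλ = 0.5144 pm

Final wavelength:
λ' = 42.1 + 0.5144 = 42.6144 pm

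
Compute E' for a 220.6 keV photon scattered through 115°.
136.6664 keV

First convert energy to wavelength:
λ = hc/E, with hc ≈ 1239.842 keV·pm (i.e. 1239.842 eV·nm)

For E = 220.6 keV = 220600 eV:
λ = 1239.842 keV·pm / 220.6 keV
λ = 5.6203 pm

Calculate the Compton shift:
Δλ = λ_C(1 - cos(115°)) = 2.4263 × 1.4226
Δλ = 3.4517 pm

Final wavelength:
λ' = 5.6203 + 3.4517 = 9.0720 pm

Final energy:
E' = hc/λ' = 1239.842 / 9.0720 = 136.6664 keV

(Intermediate values are shown rounded; full precision is carried through to the final answer.)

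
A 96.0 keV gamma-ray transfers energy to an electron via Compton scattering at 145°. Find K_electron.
24.4521 keV

By energy conservation: K_e = E_initial - E_final

First find the scattered photon energy:
Initial wavelength: λ = hc/E = 12.9150 pm
Compton shift: Δλ = λ_C(1 - cos(145°)) = 4.4138 pm
Final wavelength: λ' = 12.9150 + 4.4138 = 17.3288 pm
Final photon energy: E' = hc/λ' = 71.5479 keV

Electron kinetic energy:
K_e = E - E' = 96.0000 - 71.5479 = 24.4521 keV

(Intermediate values are shown rounded; full precision is carried through to the final answer.)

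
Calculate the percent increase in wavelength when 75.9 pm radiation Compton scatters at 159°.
6.1811%

Calculate the Compton shift:
Δλ = λ_C(1 - cos(159°))
Δλ = 2.4263 × (1 - cos(159°))
Δλ = 2.4263 × 1.9336
Δλ = 4.6915 pm

Percentage change:
(Δλ/λ₀) × 100 = (4.6915/75.9) × 100
= 6.1811%

(Intermediate values are shown rounded; full precision is carried through to the final answer.)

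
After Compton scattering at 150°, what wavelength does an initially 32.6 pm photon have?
37.1276 pm

Using the Compton formula: λ' = λ + λ_C(1 − cos θ)

For θ = 150°, cos θ = -√3/2 (exact) ≈ -0.8660, so:
1 − cos 150° = 1 − (-√3/2) ≈ 1.8660

Δλ = λ_C × 1.8660 = 2.4263 × 1.8660 = 4.5276 pm

λ' = 32.6 + 4.5276 = 37.1276 pm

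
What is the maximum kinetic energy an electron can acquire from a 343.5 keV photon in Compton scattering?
196.9822 keV

Maximum energy transfer occurs at θ = 180° (backscattering).

Initial photon: E₀ = 343.5 keV → λ₀ = 3.6094 pm

Maximum Compton shift (at 180°):
Δλ_max = 2λ_C = 2 × 2.4263 = 4.8526 pm

Final wavelength:
λ' = 3.6094 + 4.8526 = 8.4621 pm

Minimum photon energy (maximum energy to electron):
E'_min = hc/λ' = 146.5178 keV

Maximum electron kinetic energy:
K_max = E₀ - E'_min = 343.5000 - 146.5178 = 196.9822 keV

(Intermediate values are shown rounded; full precision is carried through to the final answer.)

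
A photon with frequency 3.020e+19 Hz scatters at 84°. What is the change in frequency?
5.423e+18 Hz (decrease)

Convert frequency to wavelength (c = 299792458 m/s):
λ₀ = c/f₀ = 299792458/3.020e+19 = 9.9269026e-12 m = 9.9269 pm

Calculate Compton shift:
Δλ = λ_C(1 - cos(84°)) = 2.1727 pm

Final wavelength:
λ' = λ₀ + Δλ = 9.9269 + 2.1727 = 12.0996 pm

Final frequency:
f' = c/λ' = 299792458/1.2099594e-11 = 2.4777067e+19 Hz

Frequency shift (decrease):
Δf = f₀ - f' = 3.020e+19 - 2.4777067e+19 = 5.423e+18 Hz

(Intermediate values are shown rounded; full precision is carried through to the final answer.)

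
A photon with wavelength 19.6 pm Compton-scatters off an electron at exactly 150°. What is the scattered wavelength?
24.1276 pm

Using the Compton formula: λ' = λ + λ_C(1 − cos θ)

For θ = 150°, cos θ = -√3/2 (exact) ≈ -0.8660, so:
1 − cos 150° = 1 − (-√3/2) ≈ 1.8660

Δλ = λ_C × 1.8660 = 2.4263 × 1.8660 = 4.5276 pm

λ' = 19.6 + 4.5276 = 24.1276 pm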